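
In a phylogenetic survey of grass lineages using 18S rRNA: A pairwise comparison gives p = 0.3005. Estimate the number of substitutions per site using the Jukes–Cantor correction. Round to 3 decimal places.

d = −(3/4) ln(1 − 4p/3) = −0.75 ln(1 − 0.400667) = −0.75 ln(0.599333)
  = −0.75 × (-0.511938) = 0.383954 substitutions/site.

0.384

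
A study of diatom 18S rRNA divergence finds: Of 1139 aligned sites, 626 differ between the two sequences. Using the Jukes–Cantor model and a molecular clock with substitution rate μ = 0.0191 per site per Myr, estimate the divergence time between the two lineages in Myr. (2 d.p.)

p = 626/1139 ≈ 0.549605.
d = −(3/4) ln(1 − 4p/3) = −0.75 ln(1 − 0.732807) = −0.75 ln(0.267193)
  = −0.75 × (-1.319784) = 0.989838 substitutions/site.
Under a molecular clock d = 2μt, so t = d/(2μ) = 0.989838 / (2 × 0.0191) = 25.91 Myr.

25.91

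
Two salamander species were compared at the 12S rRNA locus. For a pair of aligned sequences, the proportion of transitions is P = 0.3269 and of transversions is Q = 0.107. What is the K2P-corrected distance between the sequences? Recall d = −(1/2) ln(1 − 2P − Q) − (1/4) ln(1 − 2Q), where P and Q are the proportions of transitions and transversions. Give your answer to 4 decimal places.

0.7754

Under the Kimura two-parameter model, d = −½ ln(1 − 2P − Q) − ¼ ln(1 − 2Q).
1 − 2P − Q = 0.2392, giving −½ ln(0.2392) = 0.715228.
1 − 2Q = 0.786, giving −¼ ln(0.786) = 0.060200.
d = 0.715228 + 0.060200 = 0.775428.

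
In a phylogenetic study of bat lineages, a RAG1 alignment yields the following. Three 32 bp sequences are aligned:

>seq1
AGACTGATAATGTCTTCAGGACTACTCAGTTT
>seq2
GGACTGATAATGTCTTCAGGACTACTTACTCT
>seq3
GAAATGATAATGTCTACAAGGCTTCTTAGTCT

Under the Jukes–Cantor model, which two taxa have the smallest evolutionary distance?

seq1–seq2: 4/32 differ, p = 0.125, d = 0.137.
seq1–seq3: 9/32 differ, p = 0.281, d = 0.353.
seq2–seq3: 7/32 differ, p = 0.219, d = 0.259.
The smallest distance is between seq1 and seq2.

seq1 and seq2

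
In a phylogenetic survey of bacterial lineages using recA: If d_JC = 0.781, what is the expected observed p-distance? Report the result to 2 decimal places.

0.49

p = (3/4)(1 − e^(−4d/3)) = 0.75 × (1 − e^(-1.041333)) = 0.75 × (1 − 0.352984) = 0.485262.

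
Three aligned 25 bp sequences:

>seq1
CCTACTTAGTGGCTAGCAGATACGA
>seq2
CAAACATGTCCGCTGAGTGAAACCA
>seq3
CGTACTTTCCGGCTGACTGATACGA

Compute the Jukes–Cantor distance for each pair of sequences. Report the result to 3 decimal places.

d(seq1,seq2) = 0.886, d(seq1,seq3) = 0.351, d(seq2,seq3) = 0.490

seq1–seq2: 13/25 sites differ → p = 0.52, d = −0.75 ln(1 − 0.693333) = 0.886495 ≈ 0.886.
seq1–seq3: 7/25 sites differ → p = 0.28, d = −0.75 ln(1 − 0.373333) = 0.350505 ≈ 0.351.
seq2–seq3: 9/25 sites differ → p = 0.36, d = −0.75 ln(1 − 0.48) = 0.490445 ≈ 0.490.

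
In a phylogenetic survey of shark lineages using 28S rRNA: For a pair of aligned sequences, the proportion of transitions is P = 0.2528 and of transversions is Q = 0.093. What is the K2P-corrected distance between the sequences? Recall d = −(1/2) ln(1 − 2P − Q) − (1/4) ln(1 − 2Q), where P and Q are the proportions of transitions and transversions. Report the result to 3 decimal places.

Under the Kimura two-parameter model, d = −½ ln(1 − 2P − Q) − ¼ ln(1 − 2Q).
1 − 2P − Q = 0.4014, giving −½ ln(0.4014) = 0.456398.
1 − 2Q = 0.814, giving −¼ ln(0.814) = 0.051449.
d = 0.456398 + 0.051449 = 0.507847.

0.508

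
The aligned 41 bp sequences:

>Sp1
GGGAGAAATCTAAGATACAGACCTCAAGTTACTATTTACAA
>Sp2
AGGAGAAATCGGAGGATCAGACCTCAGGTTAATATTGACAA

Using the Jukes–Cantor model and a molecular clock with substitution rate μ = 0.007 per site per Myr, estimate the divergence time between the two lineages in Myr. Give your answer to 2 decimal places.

The sequences differ at 9 of 41 sites (1, 11, 12, 15, 16, 17, 27, 32, 37), so p = 9/41 ≈ 0.219512.
d = −(3/4) ln(1 − 4p/3) = −0.75 ln(1 − 0.292683) = −0.75 ln(0.707317)
  = −0.75 × (-0.346276) = 0.259707 substitutions/site.
Under a molecular clock d = 2μt, so t = d/(2μ) = 0.259707 / (2 × 0.007) = 18.55 Myr.

18.55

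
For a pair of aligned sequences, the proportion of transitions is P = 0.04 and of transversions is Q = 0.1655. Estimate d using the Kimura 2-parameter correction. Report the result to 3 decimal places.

Under the Kimura two-parameter model, d = −½ ln(1 − 2P − Q) − ¼ ln(1 − 2Q).
1 − 2P − Q = 0.7545, giving −½ ln(0.7545) = 0.140850.
1 − 2Q = 0.669, giving −¼ ln(0.669) = 0.100493.
d = 0.140850 + 0.100493 = 0.241343.

0.241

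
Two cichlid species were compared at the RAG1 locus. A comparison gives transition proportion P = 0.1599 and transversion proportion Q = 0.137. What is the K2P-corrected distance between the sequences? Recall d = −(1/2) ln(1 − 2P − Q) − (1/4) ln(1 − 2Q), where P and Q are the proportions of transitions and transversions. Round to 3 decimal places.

0.385

Under the Kimura two-parameter model, d = −½ ln(1 − 2P − Q) − ¼ ln(1 − 2Q).
1 − 2P − Q = 0.5432, giving −½ ln(0.5432) = 0.305139.
1 − 2Q = 0.726, giving −¼ ln(0.726) = 0.080051.
d = 0.305139 + 0.080051 = 0.385190.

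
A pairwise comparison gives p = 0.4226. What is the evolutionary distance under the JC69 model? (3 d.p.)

d = −(3/4) ln(1 − 4p/3) = −0.75 ln(1 − 0.563467) = −0.75 ln(0.436533)
  = −0.75 × (-0.828891) = 0.621668 substitutions/site.

0.622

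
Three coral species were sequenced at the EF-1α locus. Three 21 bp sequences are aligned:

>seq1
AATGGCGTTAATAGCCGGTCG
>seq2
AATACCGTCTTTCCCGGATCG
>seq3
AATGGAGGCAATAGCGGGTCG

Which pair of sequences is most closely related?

seq1–seq2: 9/21 differ, p = 0.429, d = 0.635.
seq1–seq3: 4/21 differ, p = 0.190, d = 0.220.
seq2–seq3: 9/21 differ, p = 0.429, d = 0.635.
The smallest distance is between seq1 and seq3.

seq1 and seq3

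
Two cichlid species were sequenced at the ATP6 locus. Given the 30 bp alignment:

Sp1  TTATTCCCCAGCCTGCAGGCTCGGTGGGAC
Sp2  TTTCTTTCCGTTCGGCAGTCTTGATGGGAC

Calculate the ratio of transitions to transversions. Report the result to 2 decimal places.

Transitions are A↔G and C↔T; transversions are all other mismatches.
Transitions: 7. Transversions: 4.
R = 7/4 = 1.75.

1.75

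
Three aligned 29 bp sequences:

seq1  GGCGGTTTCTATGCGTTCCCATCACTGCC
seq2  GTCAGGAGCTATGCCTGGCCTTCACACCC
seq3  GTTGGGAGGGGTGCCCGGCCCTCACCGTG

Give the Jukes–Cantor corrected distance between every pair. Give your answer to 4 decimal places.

seq1–seq2: 11/29 sites differ → p ≈ 0.37931, d = −0.75 ln(1 − 0.505747) = 0.528531 ≈ 0.5285.
seq1–seq3: 16/29 sites differ → p ≈ 0.551724, d = −0.75 ln(1 − 0.735632) = 0.997810 ≈ 0.9978.
seq2–seq3: 11/29 sites differ → p ≈ 0.37931, d = −0.75 ln(1 − 0.505747) = 0.528531 ≈ 0.5285.

d(seq1,seq2) = 0.5285, d(seq1,seq3) = 0.9978, d(seq2,seq3) = 0.5285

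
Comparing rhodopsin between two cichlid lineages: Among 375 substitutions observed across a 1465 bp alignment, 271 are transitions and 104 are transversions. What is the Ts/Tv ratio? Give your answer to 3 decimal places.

2.606

R = 271/104 = 2.605769… ≈ 2.606 (to 3 d.p.).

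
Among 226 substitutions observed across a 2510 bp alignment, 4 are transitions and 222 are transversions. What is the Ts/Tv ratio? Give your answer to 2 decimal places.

0.02

R = 4/222 = 0.018018… ≈ 0.02 (to 2 d.p.).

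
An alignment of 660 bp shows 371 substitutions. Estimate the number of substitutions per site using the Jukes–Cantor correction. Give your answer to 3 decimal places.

1.038

p = 371/660 ≈ 0.562121.
d = −(3/4) ln(1 − 4p/3) = −0.75 ln(1 − 0.749495) = −0.75 ln(0.250505)
  = −0.75 × (-1.384276) = 1.038207 substitutions/site.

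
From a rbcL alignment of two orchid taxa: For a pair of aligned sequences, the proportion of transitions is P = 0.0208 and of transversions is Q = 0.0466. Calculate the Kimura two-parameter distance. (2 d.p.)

Under the Kimura two-parameter model, d = −½ ln(1 − 2P − Q) − ¼ ln(1 − 2Q).
1 − 2P − Q = 0.9118, giving −½ ln(0.9118) = 0.046167.
1 − 2Q = 0.9068, giving −¼ ln(0.9068) = 0.024458.
d = 0.046167 + 0.024458 = 0.070625.

0.07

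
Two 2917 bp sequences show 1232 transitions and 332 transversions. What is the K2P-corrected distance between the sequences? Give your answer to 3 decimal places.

P = 1232/2917 ≈ 0.422352 and Q = 332/2917 ≈ 0.113816.
Under the Kimura two-parameter model, d = −½ ln(1 − 2P − Q) − ¼ ln(1 − 2Q).
1 − 2P − Q = 0.04148, giving −½ ln(0.04148) = 1.591272.
1 − 2Q = 0.772368, giving −¼ ln(0.772368) = 0.064574.
d = 1.591272 + 0.064574 = 1.655846.

1.656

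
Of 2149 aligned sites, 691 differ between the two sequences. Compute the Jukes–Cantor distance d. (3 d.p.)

0.420

p = 691/2149 ≈ 0.321545.
d = −(3/4) ln(1 − 4p/3) = −0.75 ln(1 − 0.428727) = −0.75 ln(0.571273)
  = −0.75 × (-0.559888) = 0.419916 substitutions/site.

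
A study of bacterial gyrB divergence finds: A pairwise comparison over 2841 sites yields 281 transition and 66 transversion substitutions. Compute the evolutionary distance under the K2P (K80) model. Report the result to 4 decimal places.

P = 281/2841 ≈ 0.098909 and Q = 66/2841 ≈ 0.023231.
Under the Kimura two-parameter model, d = −½ ln(1 − 2P − Q) − ¼ ln(1 − 2Q).
1 − 2P − Q = 0.778951, giving −½ ln(0.778951) = 0.124904.
1 − 2Q = 0.953538, giving −¼ ln(0.953538) = 0.011894.
d = 0.124904 + 0.011894 = 0.136798.

0.1368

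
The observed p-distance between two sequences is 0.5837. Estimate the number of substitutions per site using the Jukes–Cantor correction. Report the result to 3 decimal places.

1.130

d = −(3/4) ln(1 − 4p/3) = −0.75 ln(1 − 0.778267) = −0.75 ln(0.221733)
  = −0.75 × (-1.506281) = 1.129711 substitutions/site.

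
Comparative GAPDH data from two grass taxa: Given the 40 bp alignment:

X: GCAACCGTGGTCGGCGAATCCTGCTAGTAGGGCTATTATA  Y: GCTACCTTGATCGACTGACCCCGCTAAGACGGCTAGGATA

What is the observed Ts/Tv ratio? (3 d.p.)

0.857

Transitions are A↔G and C↔T; transversions are all other mismatches.
Transitions: 6. Transversions: 7.
R = 6/7 = 0.857142… ≈ 0.857 (to 3 d.p.).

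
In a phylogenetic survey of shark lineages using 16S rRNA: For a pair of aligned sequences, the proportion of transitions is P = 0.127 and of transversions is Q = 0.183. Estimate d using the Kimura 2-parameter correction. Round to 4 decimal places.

0.4012

Under the Kimura two-parameter model, d = −½ ln(1 − 2P − Q) − ¼ ln(1 − 2Q).
1 − 2P − Q = 0.563, giving −½ ln(0.563) = 0.287238.
1 − 2Q = 0.634, giving −¼ ln(0.634) = 0.113927.
d = 0.287238 + 0.113927 = 0.401165.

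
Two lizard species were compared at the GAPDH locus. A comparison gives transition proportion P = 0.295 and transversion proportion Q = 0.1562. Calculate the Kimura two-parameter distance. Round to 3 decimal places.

Under the Kimura two-parameter model, d = −½ ln(1 − 2P − Q) − ¼ ln(1 − 2Q).
1 − 2P − Q = 0.2538, giving −½ ln(0.2538) = 0.685604.
1 − 2Q = 0.6876, giving −¼ ln(0.6876) = 0.093637.
d = 0.685604 + 0.093637 = 0.779241.

0.779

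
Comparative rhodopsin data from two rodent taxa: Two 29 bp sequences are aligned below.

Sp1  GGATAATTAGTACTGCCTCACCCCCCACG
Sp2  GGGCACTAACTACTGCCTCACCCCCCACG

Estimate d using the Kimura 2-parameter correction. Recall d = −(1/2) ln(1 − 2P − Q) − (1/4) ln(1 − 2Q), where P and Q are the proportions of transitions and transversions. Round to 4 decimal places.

0.1961

Of 29 sites, 2 differences are transitions and 3 are transversions, so P = 2/29 ≈ 0.068966 and Q = 3/29 ≈ 0.103448.
Under the Kimura two-parameter model, d = −½ ln(1 − 2P − Q) − ¼ ln(1 − 2Q).
1 − 2P − Q = 0.75862, giving −½ ln(0.75862) = 0.138127.
1 − 2Q = 0.793104, giving −¼ ln(0.793104) = 0.057950.
d = 0.138127 + 0.057950 = 0.196077.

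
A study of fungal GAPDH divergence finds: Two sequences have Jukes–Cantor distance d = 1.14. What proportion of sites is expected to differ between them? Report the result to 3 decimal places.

p = (3/4)(1 − e^(−4d/3)) = 0.75 × (1 − e^(-1.52)) = 0.75 × (1 − 0.218712) = 0.585966.

0.586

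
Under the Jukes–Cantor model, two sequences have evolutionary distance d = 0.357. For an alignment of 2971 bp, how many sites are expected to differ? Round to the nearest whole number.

Invert JC69: p = (3/4)(1 − e^(−4d/3)) = 0.75 × (1 − e^(-0.476)) = 0.75 × (1 − 0.621263) = 0.284053.
Expected differing sites = pL ≈ 0.284053 × 2971 = 843.921463 ≈ 844.

844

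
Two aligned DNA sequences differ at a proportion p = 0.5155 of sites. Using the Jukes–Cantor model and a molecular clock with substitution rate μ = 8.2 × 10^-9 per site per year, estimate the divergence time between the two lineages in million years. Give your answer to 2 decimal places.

53.17

d = −(3/4) ln(1 − 4p/3) = −0.75 ln(1 − 0.687333) = −0.75 ln(0.312667)
  = −0.75 × (-1.162617) = 0.871963 substitutions/site.
Under a molecular clock d = 2μt, so t = d/(2μ) = 0.871963 / (2 × 8.2 × 10^-9) = 53.17 million years.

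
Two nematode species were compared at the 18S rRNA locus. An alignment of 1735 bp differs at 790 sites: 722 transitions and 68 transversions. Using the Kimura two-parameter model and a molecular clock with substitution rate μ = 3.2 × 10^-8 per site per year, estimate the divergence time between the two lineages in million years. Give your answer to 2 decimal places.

16.35

P = 722/1735 ≈ 0.416138 and Q = 68/1735 ≈ 0.039193.
Under the Kimura two-parameter model, d = −½ ln(1 − 2P − Q) − ¼ ln(1 − 2Q).
1 − 2P − Q = 0.128531, giving −½ ln(0.128531) = 1.025793.
1 − 2Q = 0.921614, giving −¼ ln(0.921614) = 0.020407.
d = 1.025793 + 0.020407 = 1.046200.
Under a molecular clock d = 2μt, so t = d/(2μ) = 1.046200 / (2 × 3.2 × 10^-8) = 16.35 million years.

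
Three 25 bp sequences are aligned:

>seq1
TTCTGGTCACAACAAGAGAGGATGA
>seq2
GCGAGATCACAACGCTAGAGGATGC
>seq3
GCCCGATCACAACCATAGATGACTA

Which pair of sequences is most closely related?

seq2 and seq3

seq1–seq2: 9/25 differ, p = 0.360, d = 0.490.
seq1–seq3: 9/25 differ, p = 0.360, d = 0.490.
seq2–seq3: 8/25 differ, p = 0.320, d = 0.417.
The smallest distance is between seq2 and seq3.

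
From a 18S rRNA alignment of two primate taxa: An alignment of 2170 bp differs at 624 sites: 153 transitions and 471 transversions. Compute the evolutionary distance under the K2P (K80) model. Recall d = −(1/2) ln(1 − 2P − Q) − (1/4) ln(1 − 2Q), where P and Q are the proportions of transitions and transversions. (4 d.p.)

0.3640

P = 153/2170 ≈ 0.070507 and Q = 471/2170 ≈ 0.217051.
Under the Kimura two-parameter model, d = −½ ln(1 − 2P − Q) − ¼ ln(1 − 2Q).
1 − 2P − Q = 0.641935, giving −½ ln(0.641935) = 0.221634.
1 − 2Q = 0.565898, giving −¼ ln(0.565898) = 0.142335.
d = 0.221634 + 0.142335 = 0.363969.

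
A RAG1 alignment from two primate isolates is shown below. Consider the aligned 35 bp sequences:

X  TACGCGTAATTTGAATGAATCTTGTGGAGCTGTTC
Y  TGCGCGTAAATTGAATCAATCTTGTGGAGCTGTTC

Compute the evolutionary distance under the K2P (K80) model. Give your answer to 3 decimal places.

0.091

Of 35 sites, 1 differences are transitions and 2 are transversions, so P = 1/35 ≈ 0.028571 and Q = 2/35 ≈ 0.057143.
Under the Kimura two-parameter model, d = −½ ln(1 − 2P − Q) − ¼ ln(1 − 2Q).
1 − 2P − Q = 0.885715, giving −½ ln(0.885715) = 0.060680.
1 − 2Q = 0.885714, giving −¼ ln(0.885714) = 0.030340.
d = 0.060680 + 0.030340 = 0.091020.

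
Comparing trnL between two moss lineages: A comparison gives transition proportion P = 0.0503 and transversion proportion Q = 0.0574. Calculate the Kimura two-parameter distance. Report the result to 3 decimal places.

Under the Kimura two-parameter model, d = −½ ln(1 − 2P − Q) − ¼ ln(1 − 2Q).
1 − 2P − Q = 0.842, giving −½ ln(0.842) = 0.085988.
1 − 2Q = 0.8852, giving −¼ ln(0.8852) = 0.030485.
d = 0.085988 + 0.030485 = 0.116473.

0.116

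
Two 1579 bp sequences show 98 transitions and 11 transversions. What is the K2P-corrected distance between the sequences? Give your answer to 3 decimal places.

0.074

P = 98/1579 ≈ 0.062065 and Q = 11/1579 ≈ 0.006966.
Under the Kimura two-parameter model, d = −½ ln(1 − 2P − Q) − ¼ ln(1 − 2Q).
1 − 2P − Q = 0.868904, giving −½ ln(0.868904) = 0.070261.
1 − 2Q = 0.986068, giving −¼ ln(0.986068) = 0.003507.
d = 0.070261 + 0.003507 = 0.073768.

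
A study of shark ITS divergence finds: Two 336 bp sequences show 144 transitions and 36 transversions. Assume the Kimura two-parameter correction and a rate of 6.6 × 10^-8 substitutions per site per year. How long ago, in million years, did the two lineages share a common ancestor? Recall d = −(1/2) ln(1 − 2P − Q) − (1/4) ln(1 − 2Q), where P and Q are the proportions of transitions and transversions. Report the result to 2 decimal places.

P = 144/336 ≈ 0.428571 and Q = 36/336 ≈ 0.107143.
Under the Kimura two-parameter model, d = −½ ln(1 − 2P − Q) − ¼ ln(1 − 2Q).
1 − 2P − Q = 0.035715, giving −½ ln(0.035715) = 1.666092.
1 − 2Q = 0.785714, giving −¼ ln(0.785714) = 0.060291.
d = 1.666092 + 0.060291 = 1.726383.
Under a molecular clock d = 2μt, so t = d/(2μ) = 1.726383 / (2 × 6.6 × 10^-8) = 13.08 million years.

13.08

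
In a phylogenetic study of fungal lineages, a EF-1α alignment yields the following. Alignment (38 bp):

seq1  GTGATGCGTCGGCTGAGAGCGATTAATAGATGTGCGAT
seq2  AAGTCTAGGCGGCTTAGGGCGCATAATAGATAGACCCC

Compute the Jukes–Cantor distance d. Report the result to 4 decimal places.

0.6807

The sequences differ at 17 of 38 sites, so p = 17/38 ≈ 0.447368.
d = −(3/4) ln(1 − 4p/3) = −0.75 ln(1 − 0.596491) = −0.75 ln(0.403509)
  = −0.75 × (-0.907556) = 0.680667 substitutions/site.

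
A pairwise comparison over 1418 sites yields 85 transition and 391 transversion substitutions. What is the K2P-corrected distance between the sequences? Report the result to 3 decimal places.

P = 85/1418 ≈ 0.059944 and Q = 391/1418 ≈ 0.27574.
Under the Kimura two-parameter model, d = −½ ln(1 − 2P − Q) − ¼ ln(1 − 2Q).
1 − 2P − Q = 0.604372, giving −½ ln(0.604372) = 0.251783.
1 − 2Q = 0.44852, giving −¼ ln(0.44852) = 0.200451.
d = 0.251783 + 0.200451 = 0.452234.

0.452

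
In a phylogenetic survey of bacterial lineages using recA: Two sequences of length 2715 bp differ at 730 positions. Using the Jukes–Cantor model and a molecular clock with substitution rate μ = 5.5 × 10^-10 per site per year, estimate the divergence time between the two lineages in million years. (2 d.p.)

p = 730/2715 ≈ 0.268877.
d = −(3/4) ln(1 − 4p/3) = −0.75 ln(1 − 0.358503) = −0.75 ln(0.641497)
  = −0.75 × (-0.443951) = 0.332963 substitutions/site.
Under a molecular clock d = 2μt, so t = d/(2μ) = 0.332963 / (2 × 5.5 × 10^-10) = 302.69 million years.

302.69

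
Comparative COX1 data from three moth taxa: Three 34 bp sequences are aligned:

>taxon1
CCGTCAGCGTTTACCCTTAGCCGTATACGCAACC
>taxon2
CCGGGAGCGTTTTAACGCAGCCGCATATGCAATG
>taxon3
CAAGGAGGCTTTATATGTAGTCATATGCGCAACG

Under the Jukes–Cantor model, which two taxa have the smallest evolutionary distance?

taxon1–taxon2: 11/34 differ, p = 0.324, d = 0.423.
taxon1–taxon3: 14/34 differ, p = 0.412, d = 0.597.
taxon2–taxon3: 14/34 differ, p = 0.412, d = 0.597.
The smallest distance is between taxon1 and taxon2.

taxon1 and taxon2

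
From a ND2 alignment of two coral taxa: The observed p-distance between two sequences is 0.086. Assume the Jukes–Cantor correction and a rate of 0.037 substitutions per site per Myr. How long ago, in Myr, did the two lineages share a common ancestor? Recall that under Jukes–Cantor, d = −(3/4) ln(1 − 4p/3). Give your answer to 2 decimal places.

d = −(3/4) ln(1 − 4p/3) = −0.75 ln(1 − 0.114667) = −0.75 ln(0.885333)
  = −0.75 × (-0.121791) = 0.091343 substitutions/site.
Under a molecular clock d = 2μt, so t = d/(2μ) = 0.091343 / (2 × 0.037) = 1.23 Myr.

1.23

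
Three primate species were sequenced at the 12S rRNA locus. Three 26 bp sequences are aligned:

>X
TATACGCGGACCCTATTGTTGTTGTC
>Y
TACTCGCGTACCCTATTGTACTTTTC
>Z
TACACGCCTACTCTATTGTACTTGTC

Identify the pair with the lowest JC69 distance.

X–Y: 6/26 differ, p = 0.231, d = 0.276.
X–Z: 6/26 differ, p = 0.231, d = 0.276.
Y–Z: 4/26 differ, p = 0.154, d = 0.172.
The smallest distance is between Y and Z.

Y and Z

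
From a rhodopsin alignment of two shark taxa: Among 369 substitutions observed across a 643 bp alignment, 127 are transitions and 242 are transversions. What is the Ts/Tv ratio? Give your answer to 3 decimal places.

0.525

R = 127/242 = 0.524793… ≈ 0.525 (to 3 d.p.).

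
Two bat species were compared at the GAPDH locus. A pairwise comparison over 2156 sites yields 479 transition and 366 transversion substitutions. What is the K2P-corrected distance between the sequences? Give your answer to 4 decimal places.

0.5798

P = 479/2156 ≈ 0.222171 and Q = 366/2156 ≈ 0.169759.
Under the Kimura two-parameter model, d = −½ ln(1 − 2P − Q) − ¼ ln(1 − 2Q).
1 − 2P − Q = 0.385899, giving −½ ln(0.385899) = 0.476090.
1 − 2Q = 0.660482, giving −¼ ln(0.660482) = 0.103696.
d = 0.476090 + 0.103696 = 0.579786.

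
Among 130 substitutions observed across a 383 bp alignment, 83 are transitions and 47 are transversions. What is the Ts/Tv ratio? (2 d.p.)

1.77

R = 83/47 = 1.765957… ≈ 1.77 (to 2 d.p.).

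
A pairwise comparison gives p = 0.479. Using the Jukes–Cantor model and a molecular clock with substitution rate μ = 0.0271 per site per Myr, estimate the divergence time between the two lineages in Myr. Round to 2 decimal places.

d = −(3/4) ln(1 − 4p/3) = −0.75 ln(1 − 0.638667) = −0.75 ln(0.361333)
  = −0.75 × (-1.017955) = 0.763466 substitutions/site.
Under a molecular clock d = 2μt, so t = d/(2μ) = 0.763466 / (2 × 0.0271) = 14.09 Myr.

14.09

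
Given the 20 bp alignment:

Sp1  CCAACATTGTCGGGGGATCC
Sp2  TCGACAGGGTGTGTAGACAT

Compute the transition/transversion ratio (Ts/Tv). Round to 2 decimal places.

Transitions are A↔G and C↔T; transversions are all other mismatches.
Transitions: 5. Transversions: 6.
R = 5/6 = 0.833333… ≈ 0.83 (to 2 d.p.).

0.83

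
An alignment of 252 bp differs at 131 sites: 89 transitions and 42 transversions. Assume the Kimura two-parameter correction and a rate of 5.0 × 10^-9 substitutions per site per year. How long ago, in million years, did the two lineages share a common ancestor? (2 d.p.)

P = 89/252 ≈ 0.353175 and Q = 42/252 ≈ 0.166667.
Under the Kimura two-parameter model, d = −½ ln(1 − 2P − Q) − ¼ ln(1 − 2Q).
1 − 2P − Q = 0.126983, giving −½ ln(0.126983) = 1.031851.
1 − 2Q = 0.666666, giving −¼ ln(0.666666) = 0.101367.
d = 1.031851 + 0.101367 = 1.133218.
Under a molecular clock d = 2μt, so t = d/(2μ) = 1.133218 / (2 × 5.0 × 10^-9) = 113.32 million years.

113.32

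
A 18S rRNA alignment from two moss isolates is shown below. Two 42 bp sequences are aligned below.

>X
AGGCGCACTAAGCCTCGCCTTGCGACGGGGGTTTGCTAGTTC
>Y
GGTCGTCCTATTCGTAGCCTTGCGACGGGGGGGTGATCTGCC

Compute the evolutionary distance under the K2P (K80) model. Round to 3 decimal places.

Of 42 sites, 3 differences are transitions and 12 are transversions, so P = 3/42 ≈ 0.071429 and Q = 12/42 ≈ 0.285714.
Under the Kimura two-parameter model, d = −½ ln(1 − 2P − Q) − ¼ ln(1 − 2Q).
1 − 2P − Q = 0.571428, giving −½ ln(0.571428) = 0.279808.
1 − 2Q = 0.428572, giving −¼ ln(0.428572) = 0.211824.
d = 0.279808 + 0.211824 = 0.491632.

0.492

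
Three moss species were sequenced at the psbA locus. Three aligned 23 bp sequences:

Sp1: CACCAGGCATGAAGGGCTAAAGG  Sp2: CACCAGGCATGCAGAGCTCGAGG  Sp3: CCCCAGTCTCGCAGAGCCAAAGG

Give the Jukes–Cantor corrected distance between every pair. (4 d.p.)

d(Sp1,Sp2) = 0.1979, d(Sp1,Sp3) = 0.3904, d(Sp2,Sp3) = 0.3904

Sp1–Sp2: 4/23 sites differ → p ≈ 0.173913, d = −0.75 ln(1 − 0.231884) = 0.197861 ≈ 0.1979.
Sp1–Sp3: 7/23 sites differ → p ≈ 0.304348, d = −0.75 ln(1 − 0.405797) = 0.390401 ≈ 0.3904.
Sp2–Sp3: 7/23 sites differ → p ≈ 0.304348, d = −0.75 ln(1 − 0.405797) = 0.390401 ≈ 0.3904.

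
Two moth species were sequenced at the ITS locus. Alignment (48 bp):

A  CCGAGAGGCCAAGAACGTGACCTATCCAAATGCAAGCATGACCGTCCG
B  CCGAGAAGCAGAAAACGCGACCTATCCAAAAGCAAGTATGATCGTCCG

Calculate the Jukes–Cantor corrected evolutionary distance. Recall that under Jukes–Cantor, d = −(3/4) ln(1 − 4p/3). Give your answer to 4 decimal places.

0.1885

The sequences differ at 8 of 48 sites (7, 10, 11, 13, 18, 31, 37, 42), so p = 8/48 ≈ 0.166667.
d = −(3/4) ln(1 − 4p/3) = −0.75 ln(1 − 0.222223) = −0.75 ln(0.777777)
  = −0.75 × (-0.251315) = 0.188486 substitutions/site.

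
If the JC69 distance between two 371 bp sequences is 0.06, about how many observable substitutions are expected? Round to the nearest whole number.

21

Invert JC69: p = (3/4)(1 − e^(−4d/3)) = 0.75 × (1 − e^(-0.08)) = 0.75 × (1 − 0.923116) = 0.057663.
Expected differing sites = pL ≈ 0.057663 × 371 = 21.392973 ≈ 21.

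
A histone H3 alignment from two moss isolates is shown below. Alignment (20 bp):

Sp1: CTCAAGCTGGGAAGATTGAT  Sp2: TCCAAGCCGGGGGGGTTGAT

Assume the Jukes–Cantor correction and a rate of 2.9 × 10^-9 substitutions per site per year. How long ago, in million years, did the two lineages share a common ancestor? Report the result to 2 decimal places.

66.06

The sequences differ at 6 of 20 sites (1, 2, 8, 12, 13, 15), so p = 6/20 = 0.3.
d = −(3/4) ln(1 − 4p/3) = −0.75 ln(1 − 0.4) = −0.75 ln(0.6)
  = −0.75 × (-0.510826) = 0.383120 substitutions/site.
Under a molecular clock d = 2μt, so t = d/(2μ) = 0.383120 / (2 × 2.9 × 10^-9) = 66.06 million years.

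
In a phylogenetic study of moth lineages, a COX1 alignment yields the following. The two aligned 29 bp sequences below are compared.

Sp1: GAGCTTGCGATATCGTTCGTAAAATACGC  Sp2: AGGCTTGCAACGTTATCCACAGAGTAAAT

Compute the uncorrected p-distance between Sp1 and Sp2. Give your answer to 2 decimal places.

The sequences differ at 15 of 29 positions.
p = 15/29 = 0.517241… ≈ 0.52 (to 2 d.p.).

0.52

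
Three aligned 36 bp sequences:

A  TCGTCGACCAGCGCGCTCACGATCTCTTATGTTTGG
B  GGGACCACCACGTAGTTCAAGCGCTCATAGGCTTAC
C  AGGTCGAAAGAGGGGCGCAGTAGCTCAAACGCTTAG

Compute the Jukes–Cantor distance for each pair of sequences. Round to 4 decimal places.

d(A,B) = 0.7449, d(A,C) = 0.7449, d(B,C) = 0.7449

A–B: 17/36 sites differ → p ≈ 0.472222, d = −0.75 ln(1 − 0.629629) = 0.744938 ≈ 0.7449.
A–C: 17/36 sites differ → p ≈ 0.472222, d = −0.75 ln(1 − 0.629629) = 0.744938 ≈ 0.7449.
B–C: 17/36 sites differ → p ≈ 0.472222, d = −0.75 ln(1 − 0.629629) = 0.744938 ≈ 0.7449.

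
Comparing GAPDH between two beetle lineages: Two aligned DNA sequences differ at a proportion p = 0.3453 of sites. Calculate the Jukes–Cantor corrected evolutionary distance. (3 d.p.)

0.463

d = −(3/4) ln(1 − 4p/3) = −0.75 ln(1 − 0.4604) = −0.75 ln(0.5396)
  = −0.75 × (-0.616927) = 0.462695 substitutions/site.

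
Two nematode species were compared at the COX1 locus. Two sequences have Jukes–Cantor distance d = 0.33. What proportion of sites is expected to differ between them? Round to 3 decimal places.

p = (3/4)(1 − e^(−4d/3)) = 0.75 × (1 − e^(-0.44)) = 0.75 × (1 − 0.644036) = 0.266973.

0.267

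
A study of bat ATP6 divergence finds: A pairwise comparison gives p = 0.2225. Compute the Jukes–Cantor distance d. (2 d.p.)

d = −(3/4) ln(1 − 4p/3) = −0.75 ln(1 − 0.296667) = −0.75 ln(0.703333)
  = −0.75 × (-0.351925) = 0.263944 substitutions/site.

0.26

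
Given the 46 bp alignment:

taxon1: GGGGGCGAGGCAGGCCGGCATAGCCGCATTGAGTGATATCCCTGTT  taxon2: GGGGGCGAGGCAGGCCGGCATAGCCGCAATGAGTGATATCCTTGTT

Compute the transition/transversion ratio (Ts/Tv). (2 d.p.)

1.00

Transitions are A↔G and C↔T; transversions are all other mismatches.
Transitions: 1. Transversions: 1.
R = 1/1 = 1.00.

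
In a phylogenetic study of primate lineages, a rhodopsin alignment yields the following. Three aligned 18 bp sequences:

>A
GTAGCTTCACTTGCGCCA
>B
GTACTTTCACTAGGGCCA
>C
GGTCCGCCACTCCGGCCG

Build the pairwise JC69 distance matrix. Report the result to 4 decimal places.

A–B: 4/18 sites differ → p ≈ 0.222222, d = −0.75 ln(1 − 0.296296) = 0.263548 ≈ 0.2635.
A–C: 9/18 sites differ → p = 0.5, d = −0.75 ln(1 − 0.666667) = 0.823960 ≈ 0.8240.
B–C: 8/18 sites differ → p ≈ 0.444444, d = −0.75 ln(1 − 0.592592) = 0.673455 ≈ 0.6735.

d(A,B) = 0.2635, d(A,C) = 0.8240, d(B,C) = 0.6735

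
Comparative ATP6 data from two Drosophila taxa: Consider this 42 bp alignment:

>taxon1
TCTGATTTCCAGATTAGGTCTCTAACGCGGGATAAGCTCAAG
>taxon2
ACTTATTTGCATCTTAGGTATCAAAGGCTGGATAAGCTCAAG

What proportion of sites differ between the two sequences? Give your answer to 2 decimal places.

0.21

The sequences differ at 9 of 42 positions (sites 1, 4, 9, 12, 13, 20, 23, 26, 29).
p = 9/42 = 0.214285… ≈ 0.21 (to 2 d.p.).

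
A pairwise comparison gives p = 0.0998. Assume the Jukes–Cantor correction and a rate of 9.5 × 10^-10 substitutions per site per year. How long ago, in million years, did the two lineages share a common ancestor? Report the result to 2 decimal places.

56.37

d = −(3/4) ln(1 − 4p/3) = −0.75 ln(1 − 0.133067) = −0.75 ln(0.866933)
  = −0.75 × (-0.142794) = 0.107096 substitutions/site.
Under a molecular clock d = 2μt, so t = d/(2μ) = 0.107096 / (2 × 9.5 × 10^-10) = 56.37 million years.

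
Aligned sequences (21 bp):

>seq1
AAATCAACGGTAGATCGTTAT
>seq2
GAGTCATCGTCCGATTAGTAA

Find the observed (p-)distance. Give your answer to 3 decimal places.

0.476

The sequences differ at 10 of 21 positions (sites 1, 3, 7, 10, 11, 12, 16, 17, 18, 21).
p = 10/21 = 0.476190… ≈ 0.476 (to 3 d.p.).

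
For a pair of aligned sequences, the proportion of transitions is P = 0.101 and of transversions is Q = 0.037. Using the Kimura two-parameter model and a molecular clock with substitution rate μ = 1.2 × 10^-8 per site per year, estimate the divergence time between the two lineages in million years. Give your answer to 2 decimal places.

Under the Kimura two-parameter model, d = −½ ln(1 − 2P − Q) − ¼ ln(1 − 2Q).
1 − 2P − Q = 0.761, giving −½ ln(0.761) = 0.136561.
1 − 2Q = 0.926, giving −¼ ln(0.926) = 0.019220.
d = 0.136561 + 0.019220 = 0.155781.
Under a molecular clock d = 2μt, so t = d/(2μ) = 0.155781 / (2 × 1.2 × 10^-8) = 6.49 million years.

6.49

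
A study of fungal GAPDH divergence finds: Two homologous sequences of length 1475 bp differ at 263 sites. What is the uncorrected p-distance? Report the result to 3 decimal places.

p = 263/1475 = 0.178305… ≈ 0.178 (to 3 d.p.).

0.178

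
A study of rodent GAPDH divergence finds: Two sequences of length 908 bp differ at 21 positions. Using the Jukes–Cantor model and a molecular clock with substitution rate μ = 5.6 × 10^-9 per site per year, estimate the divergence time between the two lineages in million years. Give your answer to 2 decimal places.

p = 21/908 ≈ 0.023128.
d = −(3/4) ln(1 − 4p/3) = −0.75 ln(1 − 0.030837) = −0.75 ln(0.969163)
  = −0.75 × (-0.031322) = 0.023492 substitutions/site.
Under a molecular clock d = 2μt, so t = d/(2μ) = 0.023492 / (2 × 5.6 × 10^-9) = 2.10 million years.

2.10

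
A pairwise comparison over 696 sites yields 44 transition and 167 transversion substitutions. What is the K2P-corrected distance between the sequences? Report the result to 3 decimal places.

0.392

P = 44/696 ≈ 0.063218 and Q = 167/696 ≈ 0.239943.
Under the Kimura two-parameter model, d = −½ ln(1 − 2P − Q) − ¼ ln(1 − 2Q).
1 − 2P − Q = 0.633621, giving −½ ln(0.633621) = 0.228152.
1 − 2Q = 0.520114, giving −¼ ln(0.520114) = 0.163427.
d = 0.228152 + 0.163427 = 0.391579.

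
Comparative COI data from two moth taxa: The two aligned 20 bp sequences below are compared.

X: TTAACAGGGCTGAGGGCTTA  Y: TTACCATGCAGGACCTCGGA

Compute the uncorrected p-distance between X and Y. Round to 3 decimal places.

0.500

The sequences differ at 10 of 20 positions (sites 4, 7, 9, 10, 11, 14, 15, 16, 18, 19).
p = 10/20 = 0.500.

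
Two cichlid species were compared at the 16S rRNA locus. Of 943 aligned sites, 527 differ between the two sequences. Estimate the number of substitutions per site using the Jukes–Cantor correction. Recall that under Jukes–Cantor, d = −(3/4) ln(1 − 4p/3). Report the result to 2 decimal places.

1.03

p = 527/943 ≈ 0.558855.
d = −(3/4) ln(1 − 4p/3) = −0.75 ln(1 − 0.74514) = −0.75 ln(0.25486)
  = −0.75 × (-1.367041) = 1.025281 substitutions/site.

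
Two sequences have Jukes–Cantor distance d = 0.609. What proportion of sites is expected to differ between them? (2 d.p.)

0.42

p = (3/4)(1 − e^(−4d/3)) = 0.75 × (1 − e^(-0.812)) = 0.75 × (1 − 0.443969) = 0.417023.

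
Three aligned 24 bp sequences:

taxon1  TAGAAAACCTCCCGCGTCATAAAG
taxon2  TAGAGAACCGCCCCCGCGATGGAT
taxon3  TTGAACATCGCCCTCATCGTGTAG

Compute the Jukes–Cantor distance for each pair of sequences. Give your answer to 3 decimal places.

d(taxon1,taxon2) = 0.441, d(taxon1,taxon3) = 0.520, d(taxon2,taxon3) = 0.708

taxon1–taxon2: 8/24 sites differ → p ≈ 0.333333, d = −0.75 ln(1 − 0.444444) = 0.440839 ≈ 0.441.
taxon1–taxon3: 9/24 sites differ → p = 0.375, d = −0.75 ln(1 − 0.5) = 0.519860 ≈ 0.520.
taxon2–taxon3: 11/24 sites differ → p ≈ 0.458333, d = −0.75 ln(1 − 0.611111) = 0.708346 ≈ 0.708.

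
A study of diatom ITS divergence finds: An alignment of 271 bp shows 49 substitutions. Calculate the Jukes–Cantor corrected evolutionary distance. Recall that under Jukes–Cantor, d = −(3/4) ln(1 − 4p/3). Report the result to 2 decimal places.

p = 49/271 ≈ 0.180812.
d = −(3/4) ln(1 − 4p/3) = −0.75 ln(1 − 0.241083) = −0.75 ln(0.758917)
  = −0.75 × (-0.275863) = 0.206897 substitutions/site.

0.21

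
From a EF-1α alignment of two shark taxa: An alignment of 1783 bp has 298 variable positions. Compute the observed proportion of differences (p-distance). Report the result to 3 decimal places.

0.167

p = 298/1783 = 0.167134… ≈ 0.167 (to 3 d.p.).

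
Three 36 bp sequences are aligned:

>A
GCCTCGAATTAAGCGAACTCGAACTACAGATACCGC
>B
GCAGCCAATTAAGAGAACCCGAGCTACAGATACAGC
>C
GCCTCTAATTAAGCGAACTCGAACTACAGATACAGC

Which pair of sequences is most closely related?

A–B: 7/36 differ, p = 0.194, d = 0.225.
A–C: 2/36 differ, p = 0.056, d = 0.058.
B–C: 6/36 differ, p = 0.167, d = 0.188.
The smallest distance is between A and C.

A and C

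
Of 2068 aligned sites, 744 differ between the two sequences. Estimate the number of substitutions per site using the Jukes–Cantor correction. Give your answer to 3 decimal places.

p = 744/2068 ≈ 0.359768.
d = −(3/4) ln(1 − 4p/3) = −0.75 ln(1 − 0.479691) = −0.75 ln(0.520309)
  = −0.75 × (-0.653332) = 0.489999 substitutions/site.

0.490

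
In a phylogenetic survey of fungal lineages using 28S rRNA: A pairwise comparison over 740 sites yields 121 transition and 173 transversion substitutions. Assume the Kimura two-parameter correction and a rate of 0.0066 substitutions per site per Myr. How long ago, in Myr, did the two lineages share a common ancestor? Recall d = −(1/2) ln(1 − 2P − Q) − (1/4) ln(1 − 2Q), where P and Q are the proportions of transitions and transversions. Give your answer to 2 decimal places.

P = 121/740 ≈ 0.163514 and Q = 173/740 ≈ 0.233784.
Under the Kimura two-parameter model, d = −½ ln(1 − 2P − Q) − ¼ ln(1 − 2Q).
1 − 2P − Q = 0.439188, giving −½ ln(0.439188) = 0.411414.
1 − 2Q = 0.532432, giving −¼ ln(0.532432) = 0.157575.
d = 0.411414 + 0.157575 = 0.568989.
Under a molecular clock d = 2μt, so t = d/(2μ) = 0.568989 / (2 × 0.0066) = 43.11 Myr.

43.11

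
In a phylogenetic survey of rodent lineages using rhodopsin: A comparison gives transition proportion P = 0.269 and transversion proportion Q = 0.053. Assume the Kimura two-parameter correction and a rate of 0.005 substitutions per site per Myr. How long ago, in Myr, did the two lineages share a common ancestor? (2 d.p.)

Under the Kimura two-parameter model, d = −½ ln(1 − 2P − Q) − ¼ ln(1 − 2Q).
1 − 2P − Q = 0.409, giving −½ ln(0.409) = 0.447020.
1 − 2Q = 0.894, giving −¼ ln(0.894) = 0.028012.
d = 0.447020 + 0.028012 = 0.475032.
Under a molecular clock d = 2μt, so t = d/(2μ) = 0.475032 / (2 × 0.005) = 47.50 Myr.

47.50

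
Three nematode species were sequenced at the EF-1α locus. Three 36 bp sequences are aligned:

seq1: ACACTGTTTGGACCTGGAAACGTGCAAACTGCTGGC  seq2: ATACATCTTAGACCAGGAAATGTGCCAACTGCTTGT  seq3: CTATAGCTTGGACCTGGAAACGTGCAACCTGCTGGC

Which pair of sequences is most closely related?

seq1 and seq3

seq1–seq2: 10/36 differ, p = 0.278, d = 0.347.
seq1–seq3: 6/36 differ, p = 0.167, d = 0.188.
seq2–seq3: 10/36 differ, p = 0.278, d = 0.347.
The smallest distance is between seq1 and seq3.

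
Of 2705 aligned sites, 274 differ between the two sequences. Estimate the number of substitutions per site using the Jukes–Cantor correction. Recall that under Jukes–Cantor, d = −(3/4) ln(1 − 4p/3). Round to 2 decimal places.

p = 274/2705 ≈ 0.101294.
d = −(3/4) ln(1 − 4p/3) = −0.75 ln(1 − 0.135059) = −0.75 ln(0.864941)
  = −0.75 × (-0.145094) = 0.108821 substitutions/site.

0.11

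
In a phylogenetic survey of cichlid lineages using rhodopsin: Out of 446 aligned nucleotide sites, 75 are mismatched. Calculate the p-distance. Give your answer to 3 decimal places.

p = 75/446 = 0.168161… ≈ 0.168 (to 3 d.p.).

0.168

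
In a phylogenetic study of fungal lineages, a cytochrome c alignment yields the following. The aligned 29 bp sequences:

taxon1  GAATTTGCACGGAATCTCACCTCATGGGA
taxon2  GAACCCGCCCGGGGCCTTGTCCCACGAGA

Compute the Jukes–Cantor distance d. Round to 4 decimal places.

The sequences differ at 13 of 29 sites, so p = 13/29 ≈ 0.448276.
d = −(3/4) ln(1 − 4p/3) = −0.75 ln(1 − 0.597701) = −0.75 ln(0.402299)
  = −0.75 × (-0.910560) = 0.682920 substitutions/site.

0.6829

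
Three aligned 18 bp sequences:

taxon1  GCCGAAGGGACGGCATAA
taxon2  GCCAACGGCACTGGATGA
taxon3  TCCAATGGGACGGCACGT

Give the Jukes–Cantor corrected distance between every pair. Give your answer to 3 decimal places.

d(taxon1,taxon2) = 0.441, d(taxon1,taxon3) = 0.441, d(taxon2,taxon3) = 0.548

taxon1–taxon2: 6/18 sites differ → p ≈ 0.333333, d = −0.75 ln(1 − 0.444444) = 0.440839 ≈ 0.441.
taxon1–taxon3: 6/18 sites differ → p ≈ 0.333333, d = −0.75 ln(1 − 0.444444) = 0.440839 ≈ 0.441.
taxon2–taxon3: 7/18 sites differ → p ≈ 0.388889, d = −0.75 ln(1 − 0.518519) = 0.548166 ≈ 0.548.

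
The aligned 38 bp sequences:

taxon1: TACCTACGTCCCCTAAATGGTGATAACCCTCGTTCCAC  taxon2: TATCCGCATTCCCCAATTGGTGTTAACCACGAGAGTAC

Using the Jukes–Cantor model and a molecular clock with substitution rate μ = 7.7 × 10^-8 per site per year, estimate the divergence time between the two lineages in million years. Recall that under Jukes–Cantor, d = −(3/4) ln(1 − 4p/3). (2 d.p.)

4.01

The sequences differ at 16 of 38 sites, so p = 16/38 ≈ 0.421053.
d = −(3/4) ln(1 − 4p/3) = −0.75 ln(1 − 0.561404) = −0.75 ln(0.438596)
  = −0.75 × (-0.824177) = 0.618133 substitutions/site.
Under a molecular clock d = 2μt, so t = d/(2μ) = 0.618133 / (2 × 7.7 × 10^-8) = 4.01 million years.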